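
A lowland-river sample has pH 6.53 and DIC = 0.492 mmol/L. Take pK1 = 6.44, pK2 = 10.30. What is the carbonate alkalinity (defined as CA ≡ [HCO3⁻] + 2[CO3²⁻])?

CA = 0.271 mmol/L

CA = [HCO3⁻] + 2[CO3²⁻] = (α₁ + 2α₂)·DIC
At pH 6.53: [H⁺]/K1 = 10^-0.09 = 0.81283, K2/[H⁺] = 10^-3.77 = 0.00016982
α₁ = 1/(1 + 0.81283 + 0.00016982) = 1/1.8130 = 0.5516; α₂ = α₁·K2/[H⁺] = 9.367×10^-5
α₁ + 2α₂ = 0.5518
CA = 0.5518 × 0.492 = 0.271 mmol/L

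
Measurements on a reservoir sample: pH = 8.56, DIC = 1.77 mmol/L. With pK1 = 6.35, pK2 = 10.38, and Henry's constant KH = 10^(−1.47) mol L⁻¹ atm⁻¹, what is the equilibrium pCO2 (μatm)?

pCO2 = 315 μatm

α₀ = 1 / (1 + K1/[H⁺] + K1K2/[H⁺]²) = 1 / (1 + 10^+2.21 + 10^+0.39)
   = 1 / (1 + 162.18 + 2.4547) = 1/165.64 = 0.006037
[CO2*] = α₀ × DIC = 0.006037 × 1.77 = 0.01069 mmol/L = 10.69 μmol/L
pCO2 = [CO2*]/KH = 1.069×10^-5 / 3.388×10^-2 = 315 μatm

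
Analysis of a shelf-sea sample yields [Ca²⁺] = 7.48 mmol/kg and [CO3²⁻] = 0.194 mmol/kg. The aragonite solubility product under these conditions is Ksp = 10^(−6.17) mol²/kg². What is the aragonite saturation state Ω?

Ω = 2.15

Ksp = 10^(−6.17) = 6.761×10^-7
Ω = [Ca²⁺][CO3²⁻]/Ksp = (7.48×10^-3)(0.194×10^-3) / 6.761×10^-7 = 2.15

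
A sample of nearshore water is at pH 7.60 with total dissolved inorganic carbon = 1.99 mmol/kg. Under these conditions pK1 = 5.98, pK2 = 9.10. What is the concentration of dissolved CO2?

α₀ = 1 / (1 + K1/[H⁺] + K1K2/[H⁺]²) = 1 / (1 + 10^+1.62 + 10^+0.12)
   = 1 / (1 + 41.687 + 1.3183) = 1/44.005 = 0.02272
[CO2*] = α₀ × DIC = 0.02272 × 1.99 = 0.0452 mmol/kg

[CO2*] = 0.0452 mmol/kg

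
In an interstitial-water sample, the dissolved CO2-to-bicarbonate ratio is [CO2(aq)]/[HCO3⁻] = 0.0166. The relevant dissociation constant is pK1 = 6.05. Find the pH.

pH = 7.83

From K1 = [H⁺][HCO3⁻]/[CO2(aq)]:  pH = pK1 − log₁₀([CO2(aq)]/[HCO3⁻])
log₁₀(0.0166) = -1.780
pH = 6.05 − (-1.780) = 7.83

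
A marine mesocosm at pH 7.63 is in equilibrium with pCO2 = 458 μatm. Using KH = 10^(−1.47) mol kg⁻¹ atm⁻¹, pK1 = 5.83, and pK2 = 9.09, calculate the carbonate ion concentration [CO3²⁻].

[CO3²⁻] = 0.0340 mmol/kg

[CO2*] = KH · pCO2 = 10^(−1.47) × 458×10^-6 = 1.552×10^-5 mol/kg
α₀ = 1/(1 + K1/[H⁺] + K1K2/[H⁺]²) = 1/(1 + 10^+1.80 + 10^+0.34) = 0.01509
DIC = [CO2*]/α₀ = 1.552×10^-5 / 0.01509 = 1.029 mmol/kg
[CO3²⁻] = α₂·DIC; α₂ = 0.03301, so [CO3²⁻] = 0.03301 × 1.029 = 0.0340 mmol/kg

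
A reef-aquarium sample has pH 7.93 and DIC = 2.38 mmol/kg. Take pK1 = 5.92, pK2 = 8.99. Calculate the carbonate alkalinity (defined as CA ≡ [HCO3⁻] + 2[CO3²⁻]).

CA = [HCO3⁻] + 2[CO3²⁻] = (α₁ + 2α₂)·DIC
At pH 7.93: [H⁺]/K1 = 10^-2.01 = 0.0097724, K2/[H⁺] = 10^-1.06 = 0.087096
α₁ = 1/(1 + 0.0097724 + 0.087096) = 1/1.0969 = 0.9117; α₂ = α₁·K2/[H⁺] = 0.07940
α₁ + 2α₂ = 1.0705
CA = 1.0705 × 2.38 = 2.55 mmol/kg

CA = 2.55 mmol/kg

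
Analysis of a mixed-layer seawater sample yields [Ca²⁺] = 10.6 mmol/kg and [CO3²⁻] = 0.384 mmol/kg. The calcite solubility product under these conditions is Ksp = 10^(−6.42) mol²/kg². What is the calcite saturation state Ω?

Ksp = 10^(−6.42) = 3.802×10^-7
Ω = [Ca²⁺][CO3²⁻]/Ksp = (10.6×10^-3)(0.384×10^-3) / 3.802×10^-7 = 10.7

Ω = 10.7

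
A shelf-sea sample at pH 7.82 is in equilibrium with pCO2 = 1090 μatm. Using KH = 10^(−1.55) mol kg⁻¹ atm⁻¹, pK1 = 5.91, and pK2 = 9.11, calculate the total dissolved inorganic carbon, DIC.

[CO2*] = KH · pCO2 = 10^(−1.55) × 1090×10^-6 = 3.072×10^-5 mol/kg
α₀ = 1/(1 + K1/[H⁺] + K1K2/[H⁺]²) = 1/(1 + 10^+1.91 + 10^+0.62) = 0.01157
DIC = [CO2*]/α₀ = 3.072×10^-5 / 0.01157 = 2.66 mmol/kg

DIC = 2.66 mmol/kg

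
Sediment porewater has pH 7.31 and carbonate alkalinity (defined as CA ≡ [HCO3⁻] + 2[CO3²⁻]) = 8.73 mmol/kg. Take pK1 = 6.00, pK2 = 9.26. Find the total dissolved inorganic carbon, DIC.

DIC = 9.05 mmol/kg

CA = [HCO3⁻] + 2[CO3²⁻] = (α₁ + 2α₂)·DIC
At pH 7.31: [H⁺]/K1 = 10^-1.31 = 0.048978, K2/[H⁺] = 10^-1.95 = 0.011220
α₁ = 1/(1 + 0.048978 + 0.011220) = 1/1.0602 = 0.9432; α₂ = α₁·K2/[H⁺] = 0.01058
α₁ + 2α₂ = 0.9644
DIC = CA / (α₁ + 2α₂) = 8.73 / 0.9644 = 9.05 mmol/kg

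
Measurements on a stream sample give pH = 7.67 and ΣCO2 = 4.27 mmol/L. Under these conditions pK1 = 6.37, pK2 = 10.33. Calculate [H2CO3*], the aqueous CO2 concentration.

[CO2*] = 0.203 mmol/L

α₀ = 1 / (1 + K1/[H⁺] + K1K2/[H⁺]²) = 1 / (1 + 10^+1.30 + 10^-1.36)
   = 1 / (1 + 19.953 + 0.043652) = 1/20.996 = 0.04763
[CO2*] = α₀ × DIC = 0.04763 × 4.27 = 0.203 mmol/L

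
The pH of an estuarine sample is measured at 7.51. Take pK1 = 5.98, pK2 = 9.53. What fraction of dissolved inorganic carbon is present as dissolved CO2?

α₀ = 0.0284

α₀ = 1 / (1 + K1/[H⁺] + K1K2/[H⁺]²) = 1 / (1 + 10^+1.53 + 10^-0.49)
   = 1 / (1 + 33.884 + 0.32359) = 1/35.208 = 0.02840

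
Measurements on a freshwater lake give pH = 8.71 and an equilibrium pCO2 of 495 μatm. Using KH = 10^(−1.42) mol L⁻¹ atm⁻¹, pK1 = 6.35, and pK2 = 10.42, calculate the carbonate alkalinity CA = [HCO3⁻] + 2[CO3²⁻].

CA = 4.48 mmol/L

[CO2*] = KH · pCO2 = 10^(−1.42) × 495×10^-6 = 1.882×10^-5 mol/L
α₀ = 1/(1 + K1/[H⁺] + K1K2/[H⁺]²) = 1/(1 + 10^+2.36 + 10^+0.65) = 0.004263
DIC = [CO2*]/α₀ = 1.882×10^-5 / 0.004263 = 4.414 mmol/L
CA = (α₁ + 2α₂)·DIC = (0.9767 + 2×0.01904) × 4.414 = 4.48 mmol/L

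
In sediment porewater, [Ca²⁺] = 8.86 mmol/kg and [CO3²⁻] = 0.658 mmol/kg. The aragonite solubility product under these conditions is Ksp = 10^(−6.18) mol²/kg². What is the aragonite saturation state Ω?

Ω = 8.82

Ksp = 10^(−6.18) = 6.607×10^-7
Ω = [Ca²⁺][CO3²⁻]/Ksp = (8.86×10^-3)(0.658×10^-3) / 6.607×10^-7 = 8.82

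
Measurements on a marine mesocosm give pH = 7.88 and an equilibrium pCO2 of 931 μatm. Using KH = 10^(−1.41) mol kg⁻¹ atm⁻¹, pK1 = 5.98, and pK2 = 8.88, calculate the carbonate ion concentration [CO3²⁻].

[CO3²⁻] = 0.288 mmol/kg

[CO2*] = KH · pCO2 = 10^(−1.41) × 931×10^-6 = 3.622×10^-5 mol/kg
α₀ = 1/(1 + K1/[H⁺] + K1K2/[H⁺]²) = 1/(1 + 10^+1.90 + 10^+0.90) = 0.01132
DIC = [CO2*]/α₀ = 3.622×10^-5 / 0.01132 = 3.201 mmol/kg
[CO3²⁻] = α₂·DIC; α₂ = 0.08988, so [CO3²⁻] = 0.08988 × 3.201 = 0.288 mmol/kg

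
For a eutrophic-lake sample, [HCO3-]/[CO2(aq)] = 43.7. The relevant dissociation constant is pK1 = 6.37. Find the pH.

From K1 = [H⁺][HCO3-]/[CO2(aq)]:  pH = pK1 + log₁₀([HCO3-]/[CO2(aq)])
log₁₀(43.7) = +1.640
pH = 6.37 + (+1.640) = 8.01

pH = 8.01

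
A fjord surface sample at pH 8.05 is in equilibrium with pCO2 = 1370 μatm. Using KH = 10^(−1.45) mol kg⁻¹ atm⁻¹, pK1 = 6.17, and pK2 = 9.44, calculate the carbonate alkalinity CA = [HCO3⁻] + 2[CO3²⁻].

[CO2*] = KH · pCO2 = 10^(−1.45) × 1370×10^-6 = 4.861×10^-5 mol/kg
α₀ = 1/(1 + K1/[H⁺] + K1K2/[H⁺]²) = 1/(1 + 10^+1.88 + 10^+0.49) = 0.01251
DIC = [CO2*]/α₀ = 4.861×10^-5 / 0.01251 = 3.886 mmol/kg
CA = (α₁ + 2α₂)·DIC = (0.9488 + 2×0.03865) × 3.886 = 3.99 mmol/kg

CA = 3.99 mmol/kg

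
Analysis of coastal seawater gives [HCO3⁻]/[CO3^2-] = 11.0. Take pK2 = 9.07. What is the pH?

pH = 8.03

From K2 = [H⁺][CO3^2-]/[HCO3⁻]:  pH = pK2 − log₁₀([HCO3⁻]/[CO3^2-])
log₁₀(11.0) = +1.041
pH = 9.07 − (+1.041) = 8.03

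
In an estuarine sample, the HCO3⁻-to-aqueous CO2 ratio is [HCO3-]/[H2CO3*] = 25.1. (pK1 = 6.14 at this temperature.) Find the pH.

From K1 = [H⁺][HCO3-]/[H2CO3*]:  pH = pK1 + log₁₀([HCO3-]/[H2CO3*])
log₁₀(25.1) = +1.400
pH = 6.14 + (+1.400) = 7.54

pH = 7.54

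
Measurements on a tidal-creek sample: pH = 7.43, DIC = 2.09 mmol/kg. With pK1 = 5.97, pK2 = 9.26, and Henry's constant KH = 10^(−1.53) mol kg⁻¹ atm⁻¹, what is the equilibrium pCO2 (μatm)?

pCO2 = 2340 μatm

α₀ = 1 / (1 + K1/[H⁺] + K1K2/[H⁺]²) = 1 / (1 + 10^+1.46 + 10^-0.37)
   = 1 / (1 + 28.840 + 0.42658) = 1/30.267 = 0.03304
[CO2*] = α₀ × DIC = 0.03304 × 2.09 = 0.06905 mmol/kg
pCO2 = [CO2*]/KH = 6.905×10^-5 / 2.951×10^-2 = 2340 μatm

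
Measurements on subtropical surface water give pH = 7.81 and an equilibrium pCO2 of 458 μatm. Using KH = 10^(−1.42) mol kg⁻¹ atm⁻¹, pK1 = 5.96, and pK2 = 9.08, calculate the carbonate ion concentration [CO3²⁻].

[CO3²⁻] = 0.0662 mmol/kg

[CO2*] = KH · pCO2 = 10^(−1.42) × 458×10^-6 = 1.741×10^-5 mol/kg
α₀ = 1/(1 + K1/[H⁺] + K1K2/[H⁺]²) = 1/(1 + 10^+1.85 + 10^+0.58) = 0.01323
DIC = [CO2*]/α₀ = 1.741×10^-5 / 0.01323 = 1.316 mmol/kg
[CO3²⁻] = α₂·DIC; α₂ = 0.05029, so [CO3²⁻] = 0.05029 × 1.316 = 0.0662 mmol/kg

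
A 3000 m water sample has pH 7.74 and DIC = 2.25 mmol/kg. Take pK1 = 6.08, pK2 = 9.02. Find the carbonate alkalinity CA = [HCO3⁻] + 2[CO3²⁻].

CA = [HCO3⁻] + 2[CO3²⁻] = (α₁ + 2α₂)·DIC
At pH 7.74: [H⁺]/K1 = 10^-1.66 = 0.021878, K2/[H⁺] = 10^-1.28 = 0.052481
α₁ = 1/(1 + 0.021878 + 0.052481) = 1/1.0744 = 0.9308; α₂ = α₁·K2/[H⁺] = 0.04885
α₁ + 2α₂ = 1.0285
CA = 1.0285 × 2.25 = 2.31 mmol/kg

CA = 2.31 mmol/kg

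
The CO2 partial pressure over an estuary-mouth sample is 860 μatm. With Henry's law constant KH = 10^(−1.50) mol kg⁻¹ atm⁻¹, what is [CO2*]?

[CO2*] = 27.2 μmol/kg

KH = 10^(−1.50) = 3.162×10^-2 mol kg⁻¹ atm⁻¹
[CO2*] = KH · pCO2 = 3.162×10^-2 × 860×10^-6 atm = 2.72×10^-5 mol/kg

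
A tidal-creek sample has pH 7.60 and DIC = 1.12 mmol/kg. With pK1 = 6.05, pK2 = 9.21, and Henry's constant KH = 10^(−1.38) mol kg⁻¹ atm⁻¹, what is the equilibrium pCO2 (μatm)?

α₀ = 1 / (1 + K1/[H⁺] + K1K2/[H⁺]²) = 1 / (1 + 10^+1.55 + 10^-0.06)
   = 1 / (1 + 35.481 + 0.87096) = 1/37.352 = 0.02677
[CO2*] = α₀ × DIC = 0.02677 × 1.12 = 0.02998 mmol/kg
pCO2 = [CO2*]/KH = 2.998×10^-5 / 4.169×10^-2 = 719 μatm

pCO2 = 719 μatm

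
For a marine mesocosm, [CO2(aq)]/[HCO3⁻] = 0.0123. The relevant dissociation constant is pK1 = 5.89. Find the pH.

pH = 7.80

From K1 = [H⁺][HCO3⁻]/[CO2(aq)]:  pH = pK1 − log₁₀([CO2(aq)]/[HCO3⁻])
log₁₀(0.0123) = -1.910
pH = 5.89 − (-1.910) = 7.80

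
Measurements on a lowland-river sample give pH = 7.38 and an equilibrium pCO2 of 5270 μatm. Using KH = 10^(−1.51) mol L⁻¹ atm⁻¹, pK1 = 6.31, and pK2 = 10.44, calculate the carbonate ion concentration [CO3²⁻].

[CO3²⁻] = 1.67 μmol/L

[CO2*] = KH · pCO2 = 10^(−1.51) × 5270×10^-6 = 1.629×10^-4 mol/L
α₀ = 1/(1 + K1/[H⁺] + K1K2/[H⁺]²) = 1/(1 + 10^+1.07 + 10^-1.99) = 0.07837
DIC = [CO2*]/α₀ = 1.629×10^-4 / 0.07837 = 2.078 mmol/L
[CO3²⁻] = α₂·DIC; α₂ = 0.0008020, so [CO3²⁻] = 0.0008020 × 2.078 = 0.00167 mmol/L = 1.67 μmol/L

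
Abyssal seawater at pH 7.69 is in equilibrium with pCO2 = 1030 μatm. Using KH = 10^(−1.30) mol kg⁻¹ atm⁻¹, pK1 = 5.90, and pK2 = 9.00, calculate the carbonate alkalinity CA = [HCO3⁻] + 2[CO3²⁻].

CA = 3.49 mmol/kg

[CO2*] = KH · pCO2 = 10^(−1.30) × 1030×10^-6 = 5.162×10^-5 mol/kg
α₀ = 1/(1 + K1/[H⁺] + K1K2/[H⁺]²) = 1/(1 + 10^+1.79 + 10^+0.48) = 0.01523
DIC = [CO2*]/α₀ = 5.162×10^-5 / 0.01523 = 3.391 mmol/kg
CA = (α₁ + 2α₂)·DIC = (0.9388 + 2×0.04598) × 3.391 = 3.49 mmol/kg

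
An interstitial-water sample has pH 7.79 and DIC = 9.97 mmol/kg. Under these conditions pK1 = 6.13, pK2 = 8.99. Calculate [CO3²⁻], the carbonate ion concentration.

α₂ = 1 / (1 + [H⁺]/K2 + [H⁺]²/(K1K2)) = 1 / (1 + 10^+1.20 + 10^-0.46)
   = 1 / (1 + 15.849 + 0.34674) = 1/17.196 = 0.05815
[CO3²⁻] = α₂ × DIC = 0.05815 × 9.97 = 0.580 mmol/kg

[CO3²⁻] = 0.580 mmol/kg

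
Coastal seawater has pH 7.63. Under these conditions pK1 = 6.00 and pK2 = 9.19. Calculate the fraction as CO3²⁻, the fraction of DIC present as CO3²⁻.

α₂ = 1 / (1 + [H⁺]/K2 + [H⁺]²/(K1K2)) = 1 / (1 + 10^+1.56 + 10^-0.07)
   = 1 / (1 + 36.308 + 0.85114) = 1/38.159 = 0.02621

α₂ = 0.0262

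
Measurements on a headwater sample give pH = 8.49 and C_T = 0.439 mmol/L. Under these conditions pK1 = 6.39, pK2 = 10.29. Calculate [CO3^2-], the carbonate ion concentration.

[CO3²⁻] = 6.80 μmol/L

α₂ = 1 / (1 + [H⁺]/K2 + [H⁺]²/(K1K2)) = 1 / (1 + 10^+1.80 + 10^-0.30)
   = 1 / (1 + 63.096 + 0.50119) = 1/64.597 = 0.01548
[CO3²⁻] = α₂ × DIC = 0.01548 × 0.439 = 0.00680 mmol/L = 6.80 μmol/L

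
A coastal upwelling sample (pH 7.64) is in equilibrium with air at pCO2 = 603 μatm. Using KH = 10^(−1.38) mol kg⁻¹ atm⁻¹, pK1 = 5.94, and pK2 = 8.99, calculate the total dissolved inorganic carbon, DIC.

[CO2*] = KH · pCO2 = 10^(−1.38) × 603×10^-6 = 2.514×10^-5 mol/kg
α₀ = 1/(1 + K1/[H⁺] + K1K2/[H⁺]²) = 1/(1 + 10^+1.70 + 10^+0.35) = 0.01874
DIC = [CO2*]/α₀ = 2.514×10^-5 / 0.01874 = 1.34 mmol/kg

DIC = 1.34 mmol/kg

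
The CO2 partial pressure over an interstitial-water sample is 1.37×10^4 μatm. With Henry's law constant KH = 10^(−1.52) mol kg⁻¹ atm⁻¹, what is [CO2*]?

[CO2*] = 414 μmol/kg

KH = 10^(−1.52) = 3.020×10^-2 mol kg⁻¹ atm⁻¹
[CO2*] = KH · pCO2 = 3.020×10^-2 × 1.37×10^4×10^-6 atm = 4.14×10^-4 mol/kg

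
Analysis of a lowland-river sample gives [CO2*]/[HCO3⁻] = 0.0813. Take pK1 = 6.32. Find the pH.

pH = 7.41

From K1 = [H⁺][HCO3⁻]/[CO2*]:  pH = pK1 − log₁₀([CO2*]/[HCO3⁻])
log₁₀(0.0813) = -1.090
pH = 6.32 − (-1.090) = 7.41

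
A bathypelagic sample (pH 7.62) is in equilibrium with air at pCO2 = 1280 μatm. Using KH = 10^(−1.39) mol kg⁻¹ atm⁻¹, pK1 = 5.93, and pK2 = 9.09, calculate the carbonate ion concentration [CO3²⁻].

[CO3²⁻] = 0.0865 mmol/kg

[CO2*] = KH · pCO2 = 10^(−1.39) × 1280×10^-6 = 5.214×10^-5 mol/kg
α₀ = 1/(1 + K1/[H⁺] + K1K2/[H⁺]²) = 1/(1 + 10^+1.69 + 10^+0.22) = 0.01937
DIC = [CO2*]/α₀ = 5.214×10^-5 / 0.01937 = 2.693 mmol/kg
[CO3²⁻] = α₂·DIC; α₂ = 0.03214, so [CO3²⁻] = 0.03214 × 2.693 = 0.0865 mmol/kg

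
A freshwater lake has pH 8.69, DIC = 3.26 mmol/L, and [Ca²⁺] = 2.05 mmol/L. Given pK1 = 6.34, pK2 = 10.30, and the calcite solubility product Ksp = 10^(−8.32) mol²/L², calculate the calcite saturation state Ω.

Ω = 33.3

α₂ = 1 / (1 + [H⁺]/K2 + [H⁺]²/(K1K2)) = 1 / (1 + 10^+1.61 + 10^-0.74)
   = 1 / (1 + 40.738 + 0.18197) = 1/41.920 = 0.02385
[CO3²⁻] = α₂ × DIC = 0.02385 × 3.26 = 0.07777 mmol/L
Ksp = 10^(−8.32) = 4.786×10^-9
Ω = [Ca²⁺][CO3²⁻]/Ksp = (2.05×10^-3)(7.777×10^-5) / 4.786×10^-9 = 33.3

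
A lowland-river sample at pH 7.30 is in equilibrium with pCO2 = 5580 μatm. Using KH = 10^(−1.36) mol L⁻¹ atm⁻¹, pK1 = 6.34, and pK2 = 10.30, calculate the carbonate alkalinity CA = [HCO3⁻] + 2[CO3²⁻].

CA = 2.23 mmol/L

[CO2*] = KH · pCO2 = 10^(−1.36) × 5580×10^-6 = 2.436×10^-4 mol/L
α₀ = 1/(1 + K1/[H⁺] + K1K2/[H⁺]²) = 1/(1 + 10^+0.96 + 10^-2.04) = 0.09872
DIC = [CO2*]/α₀ = 2.436×10^-4 / 0.09872 = 2.467 mmol/L
CA = (α₁ + 2α₂)·DIC = (0.9004 + 2×0.0009004) × 2.467 = 2.23 mmol/L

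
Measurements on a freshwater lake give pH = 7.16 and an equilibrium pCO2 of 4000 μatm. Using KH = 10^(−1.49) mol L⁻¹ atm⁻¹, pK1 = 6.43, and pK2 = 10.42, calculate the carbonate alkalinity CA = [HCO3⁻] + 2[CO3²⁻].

CA = 0.696 mmol/L

[CO2*] = KH · pCO2 = 10^(−1.49) × 4000×10^-6 = 1.294×10^-4 mol/L
α₀ = 1/(1 + K1/[H⁺] + K1K2/[H⁺]²) = 1/(1 + 10^+0.73 + 10^-2.53) = 0.1569
DIC = [CO2*]/α₀ = 1.294×10^-4 / 0.1569 = 0.8249 mmol/L
CA = (α₁ + 2α₂)·DIC = (0.8426 + 2×0.0004631) × 0.8249 = 0.696 mmol/L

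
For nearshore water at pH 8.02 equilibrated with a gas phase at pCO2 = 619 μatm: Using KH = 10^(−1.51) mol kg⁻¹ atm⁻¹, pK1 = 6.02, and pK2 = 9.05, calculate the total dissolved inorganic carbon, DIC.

[CO2*] = KH · pCO2 = 10^(−1.51) × 619×10^-6 = 1.913×10^-5 mol/kg
α₀ = 1/(1 + K1/[H⁺] + K1K2/[H⁺]²) = 1/(1 + 10^+2.00 + 10^+0.97) = 0.009064
DIC = [CO2*]/α₀ = 1.913×10^-5 / 0.009064 = 2.11 mmol/kg

DIC = 2.11 mmol/kg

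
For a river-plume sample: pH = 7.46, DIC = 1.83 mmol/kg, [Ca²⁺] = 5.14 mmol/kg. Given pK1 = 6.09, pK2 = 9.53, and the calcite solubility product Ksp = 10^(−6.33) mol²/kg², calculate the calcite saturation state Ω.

α₂ = 1 / (1 + [H⁺]/K2 + [H⁺]²/(K1K2)) = 1 / (1 + 10^+2.07 + 10^+0.70)
   = 1 / (1 + 117.49 + 5.0119) = 1/123.50 = 0.008097
[CO3²⁻] = α₂ × DIC = 0.008097 × 1.83 = 0.01482 mmol/kg = 14.82 μmol/kg
Ksp = 10^(−6.33) = 4.677×10^-7
Ω = [Ca²⁺][CO3²⁻]/Ksp = (5.14×10^-3)(1.482×10^-5) / 4.677×10^-7 = 0.163

Ω = 0.163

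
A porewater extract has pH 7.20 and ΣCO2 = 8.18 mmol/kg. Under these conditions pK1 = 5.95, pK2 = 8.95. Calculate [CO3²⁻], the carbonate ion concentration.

α₂ = 1 / (1 + [H⁺]/K2 + [H⁺]²/(K1K2)) = 1 / (1 + 10^+1.75 + 10^+0.50)
   = 1 / (1 + 56.234 + 3.1623) = 1/60.396 = 0.01656
[CO3²⁻] = α₂ × DIC = 0.01656 × 8.18 = 0.135 mmol/kg

[CO3²⁻] = 0.135 mmol/kg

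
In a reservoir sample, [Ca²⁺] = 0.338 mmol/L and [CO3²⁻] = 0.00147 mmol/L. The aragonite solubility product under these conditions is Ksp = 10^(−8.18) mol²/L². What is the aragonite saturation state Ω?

Ksp = 10^(−8.18) = 6.607×10^-9
Ω = [Ca²⁺][CO3²⁻]/Ksp = (0.338×10^-3)(0.00147×10^-3) / 6.607×10^-9 = 0.0752

Ω = 0.0752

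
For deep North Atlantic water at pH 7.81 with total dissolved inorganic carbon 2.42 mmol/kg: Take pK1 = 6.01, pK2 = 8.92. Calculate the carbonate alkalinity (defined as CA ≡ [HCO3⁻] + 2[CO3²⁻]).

CA = [HCO3⁻] + 2[CO3²⁻] = (α₁ + 2α₂)·DIC
At pH 7.81: [H⁺]/K1 = 10^-1.80 = 0.015849, K2/[H⁺] = 10^-1.11 = 0.077625
α₁ = 1/(1 + 0.015849 + 0.077625) = 1/1.0935 = 0.9145; α₂ = α₁·K2/[H⁺] = 0.07099
α₁ + 2α₂ = 1.0565
CA = 1.0565 × 2.42 = 2.56 mmol/kg

CA = 2.56 mmol/kg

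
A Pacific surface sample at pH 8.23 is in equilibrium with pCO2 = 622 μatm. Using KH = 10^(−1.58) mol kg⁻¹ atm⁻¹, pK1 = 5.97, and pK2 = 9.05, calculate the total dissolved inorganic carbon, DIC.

[CO2*] = KH · pCO2 = 10^(−1.58) × 622×10^-6 = 1.636×10^-5 mol/kg
α₀ = 1/(1 + K1/[H⁺] + K1K2/[H⁺]²) = 1/(1 + 10^+2.26 + 10^+1.44) = 0.004750
DIC = [CO2*]/α₀ = 1.636×10^-5 / 0.004750 = 3.44 mmol/kg

DIC = 3.44 mmol/kg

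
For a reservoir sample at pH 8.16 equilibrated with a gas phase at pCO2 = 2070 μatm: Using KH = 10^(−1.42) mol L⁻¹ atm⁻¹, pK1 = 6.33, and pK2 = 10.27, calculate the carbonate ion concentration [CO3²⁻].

[CO2*] = KH · pCO2 = 10^(−1.42) × 2070×10^-6 = 7.870×10^-5 mol/L
α₀ = 1/(1 + K1/[H⁺] + K1K2/[H⁺]²) = 1/(1 + 10^+1.83 + 10^-0.28) = 0.01446
DIC = [CO2*]/α₀ = 7.870×10^-5 / 0.01446 = 5.441 mmol/L
[CO3²⁻] = α₂·DIC; α₂ = 0.007591, so [CO3²⁻] = 0.007591 × 5.441 = 0.0413 mmol/L

[CO3²⁻] = 0.0413 mmol/L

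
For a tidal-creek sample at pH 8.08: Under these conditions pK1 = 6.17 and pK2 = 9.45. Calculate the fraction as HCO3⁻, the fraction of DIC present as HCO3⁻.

α₁ = 0.948

α₁ = 1 / (1 + [H⁺]/K1 + K2/[H⁺]) = 1 / (1 + 10^-1.91 + 10^-1.37)
   = 1 / (1 + 0.012303 + 0.042658) = 1/1.0550 = 0.9479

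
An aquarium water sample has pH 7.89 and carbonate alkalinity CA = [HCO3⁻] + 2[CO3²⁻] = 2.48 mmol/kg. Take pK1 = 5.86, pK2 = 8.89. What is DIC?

DIC = 2.29 mmol/kg

CA = [HCO3⁻] + 2[CO3²⁻] = (α₁ + 2α₂)·DIC
At pH 7.89: [H⁺]/K1 = 10^-2.03 = 0.0093325, K2/[H⁺] = 10^-1.00 = 0.10000
α₁ = 1/(1 + 0.0093325 + 0.10000) = 1/1.1093 = 0.9014; α₂ = α₁·K2/[H⁺] = 0.09014
α₁ + 2α₂ = 1.0817
DIC = CA / (α₁ + 2α₂) = 2.48 / 1.0817 = 2.29 mmol/kg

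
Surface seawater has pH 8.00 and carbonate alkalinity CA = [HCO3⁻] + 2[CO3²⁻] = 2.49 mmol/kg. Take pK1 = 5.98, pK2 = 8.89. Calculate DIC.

CA = [HCO3⁻] + 2[CO3²⁻] = (α₁ + 2α₂)·DIC
At pH 8.00: [H⁺]/K1 = 10^-2.02 = 0.0095499, K2/[H⁺] = 10^-0.89 = 0.12882
α₁ = 1/(1 + 0.0095499 + 0.12882) = 1/1.1384 = 0.8784; α₂ = α₁·K2/[H⁺] = 0.1132
α₁ + 2α₂ = 1.1048
DIC = CA / (α₁ + 2α₂) = 2.49 / 1.1048 = 2.25 mmol/kg

DIC = 2.25 mmol/kg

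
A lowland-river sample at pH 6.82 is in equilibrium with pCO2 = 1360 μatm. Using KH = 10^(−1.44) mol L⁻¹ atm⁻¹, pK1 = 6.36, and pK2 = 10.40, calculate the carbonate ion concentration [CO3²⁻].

[CO2*] = KH · pCO2 = 10^(−1.44) × 1360×10^-6 = 4.938×10^-5 mol/L
α₀ = 1/(1 + K1/[H⁺] + K1K2/[H⁺]²) = 1/(1 + 10^+0.46 + 10^-3.12) = 0.2574
DIC = [CO2*]/α₀ = 4.938×10^-5 / 0.2574 = 0.1918 mmol/L
[CO3²⁻] = α₂·DIC; α₂ = 0.0001953, so [CO3²⁻] = 0.0001953 × 0.1918 = 3.75×10^-5 mmol/L = 0.0375 μmol/L

[CO3²⁻] = 0.0375 μmol/L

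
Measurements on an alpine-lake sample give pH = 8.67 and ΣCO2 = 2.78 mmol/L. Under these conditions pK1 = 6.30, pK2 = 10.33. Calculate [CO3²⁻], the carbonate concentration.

α₂ = 1 / (1 + [H⁺]/K2 + [H⁺]²/(K1K2)) = 1 / (1 + 10^+1.66 + 10^-0.71)
   = 1 / (1 + 45.709 + 0.19498) = 1/46.904 = 0.02132
[CO3²⁻] = α₂ × DIC = 0.02132 × 2.78 = 0.0593 mmol/L

[CO3²⁻] = 0.0593 mmol/L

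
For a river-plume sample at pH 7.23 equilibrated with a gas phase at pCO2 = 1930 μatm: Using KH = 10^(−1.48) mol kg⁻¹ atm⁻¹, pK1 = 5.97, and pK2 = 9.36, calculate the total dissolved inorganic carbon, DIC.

DIC = 1.24 mmol/kg

[CO2*] = KH · pCO2 = 10^(−1.48) × 1930×10^-6 = 6.391×10^-5 mol/kg
α₀ = 1/(1 + K1/[H⁺] + K1K2/[H⁺]²) = 1/(1 + 10^+1.26 + 10^-0.87) = 0.05173
DIC = [CO2*]/α₀ = 6.391×10^-5 / 0.05173 = 1.24 mmol/kg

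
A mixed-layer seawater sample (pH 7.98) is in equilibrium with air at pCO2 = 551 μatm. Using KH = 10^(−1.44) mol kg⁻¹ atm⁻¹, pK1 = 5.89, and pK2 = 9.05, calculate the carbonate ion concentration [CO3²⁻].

[CO3²⁻] = 0.209 mmol/kg

[CO2*] = KH · pCO2 = 10^(−1.44) × 551×10^-6 = 2.001×10^-5 mol/kg
α₀ = 1/(1 + K1/[H⁺] + K1K2/[H⁺]²) = 1/(1 + 10^+2.09 + 10^+1.02) = 0.007435
DIC = [CO2*]/α₀ = 2.001×10^-5 / 0.007435 = 2.691 mmol/kg
[CO3²⁻] = α₂·DIC; α₂ = 0.07785, so [CO3²⁻] = 0.07785 × 2.691 = 0.209 mmol/kg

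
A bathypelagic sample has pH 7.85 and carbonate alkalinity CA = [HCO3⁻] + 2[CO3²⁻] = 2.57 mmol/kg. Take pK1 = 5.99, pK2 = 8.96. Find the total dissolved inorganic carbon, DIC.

DIC = 2.43 mmol/kg

CA = [HCO3⁻] + 2[CO3²⁻] = (α₁ + 2α₂)·DIC
At pH 7.85: [H⁺]/K1 = 10^-1.86 = 0.013804, K2/[H⁺] = 10^-1.11 = 0.077625
α₁ = 1/(1 + 0.013804 + 0.077625) = 1/1.0914 = 0.9162; α₂ = α₁·K2/[H⁺] = 0.07112
α₁ + 2α₂ = 1.0585
DIC = CA / (α₁ + 2α₂) = 2.57 / 1.0585 = 2.43 mmol/kg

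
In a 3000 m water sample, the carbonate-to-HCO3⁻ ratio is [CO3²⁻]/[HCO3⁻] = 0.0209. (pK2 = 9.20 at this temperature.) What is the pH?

From K2 = [H⁺][CO3²⁻]/[HCO3⁻]:  pH = pK2 + log₁₀([CO3²⁻]/[HCO3⁻])
log₁₀(0.0209) = -1.680
pH = 9.20 + (-1.680) = 7.52

pH = 7.52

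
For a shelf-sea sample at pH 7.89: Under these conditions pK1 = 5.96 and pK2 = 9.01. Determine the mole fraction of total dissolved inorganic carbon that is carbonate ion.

α₂ = 1 / (1 + [H⁺]/K2 + [H⁺]²/(K1K2)) = 1 / (1 + 10^+1.12 + 10^-0.81)
   = 1 / (1 + 13.183 + 0.15488) = 1/14.337 = 0.06975

α₂ = 0.0697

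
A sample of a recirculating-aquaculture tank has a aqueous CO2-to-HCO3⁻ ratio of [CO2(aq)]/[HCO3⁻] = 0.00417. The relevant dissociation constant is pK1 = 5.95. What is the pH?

From K1 = [H⁺][HCO3⁻]/[CO2(aq)]:  pH = pK1 − log₁₀([CO2(aq)]/[HCO3⁻])
log₁₀(0.00417) = -2.380
pH = 5.95 − (-2.380) = 8.33

pH = 8.33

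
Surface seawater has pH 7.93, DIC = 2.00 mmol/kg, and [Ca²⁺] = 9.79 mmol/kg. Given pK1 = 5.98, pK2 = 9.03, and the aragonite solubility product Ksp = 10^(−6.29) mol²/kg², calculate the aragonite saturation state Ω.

Ω = 2.78

α₂ = 1 / (1 + [H⁺]/K2 + [H⁺]²/(K1K2)) = 1 / (1 + 10^+1.10 + 10^-0.85)
   = 1 / (1 + 12.589 + 0.14125) = 1/13.731 = 0.07283
[CO3²⁻] = α₂ × DIC = 0.07283 × 2.00 = 0.1457 mmol/kg
Ksp = 10^(−6.29) = 5.129×10^-7
Ω = [Ca²⁺][CO3²⁻]/Ksp = (9.79×10^-3)(1.457×10^-4) / 5.129×10^-7 = 2.78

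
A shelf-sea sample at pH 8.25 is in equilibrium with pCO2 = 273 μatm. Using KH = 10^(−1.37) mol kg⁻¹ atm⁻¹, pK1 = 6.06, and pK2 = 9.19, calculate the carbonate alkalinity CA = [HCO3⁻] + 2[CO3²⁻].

CA = 2.22 mmol/kg

[CO2*] = KH · pCO2 = 10^(−1.37) × 273×10^-6 = 1.165×10^-5 mol/kg
α₀ = 1/(1 + K1/[H⁺] + K1K2/[H⁺]²) = 1/(1 + 10^+2.19 + 10^+1.25) = 0.005758
DIC = [CO2*]/α₀ = 1.165×10^-5 / 0.005758 = 2.022 mmol/kg
CA = (α₁ + 2α₂)·DIC = (0.8918 + 2×0.1024) × 2.022 = 2.22 mmol/kg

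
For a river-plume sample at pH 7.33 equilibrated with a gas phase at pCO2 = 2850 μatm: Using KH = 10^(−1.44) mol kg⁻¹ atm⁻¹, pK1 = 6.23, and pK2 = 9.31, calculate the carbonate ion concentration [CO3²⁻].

[CO3²⁻] = 13.6 μmol/kg

[CO2*] = KH · pCO2 = 10^(−1.44) × 2850×10^-6 = 1.035×10^-4 mol/kg
α₀ = 1/(1 + K1/[H⁺] + K1K2/[H⁺]²) = 1/(1 + 10^+1.10 + 10^-0.88) = 0.07288
DIC = [CO2*]/α₀ = 1.035×10^-4 / 0.07288 = 1.420 mmol/kg
[CO3²⁻] = α₂·DIC; α₂ = 0.009608, so [CO3²⁻] = 0.009608 × 1.420 = 0.0136 mmol/kg = 13.6 μmol/kg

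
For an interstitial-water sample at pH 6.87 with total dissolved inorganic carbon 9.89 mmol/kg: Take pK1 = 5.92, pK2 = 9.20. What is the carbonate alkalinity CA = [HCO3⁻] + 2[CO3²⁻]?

CA = [HCO3⁻] + 2[CO3²⁻] = (α₁ + 2α₂)·DIC
At pH 6.87: [H⁺]/K1 = 10^-0.95 = 0.11220, K2/[H⁺] = 10^-2.33 = 0.0046774
α₁ = 1/(1 + 0.11220 + 0.0046774) = 1/1.1169 = 0.8954; α₂ = α₁·K2/[H⁺] = 0.004188
α₁ + 2α₂ = 0.9037
CA = 0.9037 × 9.89 = 8.94 mmol/kg

CA = 8.94 mmol/kg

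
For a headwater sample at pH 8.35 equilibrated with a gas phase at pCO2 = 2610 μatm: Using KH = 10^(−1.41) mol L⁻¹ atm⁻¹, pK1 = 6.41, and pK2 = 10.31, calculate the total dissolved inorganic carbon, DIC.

[CO2*] = KH · pCO2 = 10^(−1.41) × 2610×10^-6 = 1.015×10^-4 mol/L
α₀ = 1/(1 + K1/[H⁺] + K1K2/[H⁺]²) = 1/(1 + 10^+1.94 + 10^-0.02) = 0.01123
DIC = [CO2*]/α₀ = 1.015×10^-4 / 0.01123 = 9.04 mmol/L

DIC = 9.04 mmol/L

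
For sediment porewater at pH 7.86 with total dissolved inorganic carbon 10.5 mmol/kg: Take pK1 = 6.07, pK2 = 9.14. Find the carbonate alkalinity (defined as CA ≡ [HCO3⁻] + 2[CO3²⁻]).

CA = 10.9 mmol/kg

CA = [HCO3⁻] + 2[CO3²⁻] = (α₁ + 2α₂)·DIC
At pH 7.86: [H⁺]/K1 = 10^-1.79 = 0.016218, K2/[H⁺] = 10^-1.28 = 0.052481
α₁ = 1/(1 + 0.016218 + 0.052481) = 1/1.0687 = 0.9357; α₂ = α₁·K2/[H⁺] = 0.04911
α₁ + 2α₂ = 1.0339
CA = 1.0339 × 10.5 = 10.9 mmol/kg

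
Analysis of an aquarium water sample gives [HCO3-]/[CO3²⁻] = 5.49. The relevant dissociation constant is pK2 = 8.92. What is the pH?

From K2 = [H⁺][CO3²⁻]/[HCO3-]:  pH = pK2 − log₁₀([HCO3-]/[CO3²⁻])
log₁₀(5.49) = +0.740
pH = 8.92 − (+0.740) = 8.18

pH = 8.18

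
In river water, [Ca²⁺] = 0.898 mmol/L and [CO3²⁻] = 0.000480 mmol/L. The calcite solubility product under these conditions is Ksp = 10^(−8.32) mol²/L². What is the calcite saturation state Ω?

Ksp = 10^(−8.32) = 4.786×10^-9
Ω = [Ca²⁺][CO3²⁻]/Ksp = (0.898×10^-3)(0.000480×10^-3) / 4.786×10^-9 = 0.0901

Ω = 0.0901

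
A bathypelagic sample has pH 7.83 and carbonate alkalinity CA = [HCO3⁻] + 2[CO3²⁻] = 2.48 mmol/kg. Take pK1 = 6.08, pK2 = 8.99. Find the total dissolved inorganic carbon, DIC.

DIC = 2.37 mmol/kg

CA = [HCO3⁻] + 2[CO3²⁻] = (α₁ + 2α₂)·DIC
At pH 7.83: [H⁺]/K1 = 10^-1.75 = 0.017783, K2/[H⁺] = 10^-1.16 = 0.069183
α₁ = 1/(1 + 0.017783 + 0.069183) = 1/1.0870 = 0.9200; α₂ = α₁·K2/[H⁺] = 0.06365
α₁ + 2α₂ = 1.0473
DIC = CA / (α₁ + 2α₂) = 2.48 / 1.0473 = 2.37 mmol/kg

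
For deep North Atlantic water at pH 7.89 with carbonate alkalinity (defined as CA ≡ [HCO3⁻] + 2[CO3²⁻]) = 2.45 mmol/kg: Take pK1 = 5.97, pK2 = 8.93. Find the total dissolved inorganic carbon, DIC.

CA = [HCO3⁻] + 2[CO3²⁻] = (α₁ + 2α₂)·DIC
At pH 7.89: [H⁺]/K1 = 10^-1.92 = 0.012023, K2/[H⁺] = 10^-1.04 = 0.091201
α₁ = 1/(1 + 0.012023 + 0.091201) = 1/1.1032 = 0.9064; α₂ = α₁·K2/[H⁺] = 0.08267
α₁ + 2α₂ = 1.0718
DIC = CA / (α₁ + 2α₂) = 2.45 / 1.0718 = 2.29 mmol/kg

DIC = 2.29 mmol/kg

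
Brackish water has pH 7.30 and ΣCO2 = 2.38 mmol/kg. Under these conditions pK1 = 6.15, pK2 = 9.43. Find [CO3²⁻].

[CO3²⁻] = 16.4 μmol/kg

α₂ = 1 / (1 + [H⁺]/K2 + [H⁺]²/(K1K2)) = 1 / (1 + 10^+2.13 + 10^+0.98)
   = 1 / (1 + 134.90 + 9.5499) = 1/145.45 = 0.006875
[CO3²⁻] = α₂ × DIC = 0.006875 × 2.38 = 0.0164 mmol/kg = 16.4 μmol/kg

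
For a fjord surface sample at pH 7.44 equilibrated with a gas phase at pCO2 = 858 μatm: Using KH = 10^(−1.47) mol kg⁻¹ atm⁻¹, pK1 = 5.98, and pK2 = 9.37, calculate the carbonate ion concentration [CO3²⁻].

[CO2*] = KH · pCO2 = 10^(−1.47) × 858×10^-6 = 2.907×10^-5 mol/kg
α₀ = 1/(1 + K1/[H⁺] + K1K2/[H⁺]²) = 1/(1 + 10^+1.46 + 10^-0.47) = 0.03314
DIC = [CO2*]/α₀ = 2.907×10^-5 / 0.03314 = 0.8774 mmol/kg
[CO3²⁻] = α₂·DIC; α₂ = 0.01123, so [CO3²⁻] = 0.01123 × 0.8774 = 0.00985 mmol/kg = 9.85 μmol/kg

[CO3²⁻] = 9.85 μmol/kg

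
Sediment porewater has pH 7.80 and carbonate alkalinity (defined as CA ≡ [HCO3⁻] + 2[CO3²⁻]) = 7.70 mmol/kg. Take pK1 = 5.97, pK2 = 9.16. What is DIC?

DIC = 7.50 mmol/kg

CA = [HCO3⁻] + 2[CO3²⁻] = (α₁ + 2α₂)·DIC
At pH 7.80: [H⁺]/K1 = 10^-1.83 = 0.014791, K2/[H⁺] = 10^-1.36 = 0.043652
α₁ = 1/(1 + 0.014791 + 0.043652) = 1/1.0584 = 0.9448; α₂ = α₁·K2/[H⁺] = 0.04124
α₁ + 2α₂ = 1.0273
DIC = CA / (α₁ + 2α₂) = 7.70 / 1.0273 = 7.50 mmol/kg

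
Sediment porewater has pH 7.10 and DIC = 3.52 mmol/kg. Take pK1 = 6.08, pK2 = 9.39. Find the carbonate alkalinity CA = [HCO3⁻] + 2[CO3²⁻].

CA = 3.23 mmol/kg

CA = [HCO3⁻] + 2[CO3²⁻] = (α₁ + 2α₂)·DIC
At pH 7.10: [H⁺]/K1 = 10^-1.02 = 0.095499, K2/[H⁺] = 10^-2.29 = 0.0051286
α₁ = 1/(1 + 0.095499 + 0.0051286) = 1/1.1006 = 0.9086; α₂ = α₁·K2/[H⁺] = 0.004660
α₁ + 2α₂ = 0.9179
CA = 0.9179 × 3.52 = 3.23 mmol/kg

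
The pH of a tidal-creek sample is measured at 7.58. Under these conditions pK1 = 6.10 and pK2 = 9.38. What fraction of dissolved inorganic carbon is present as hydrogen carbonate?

α₁ = 0.953

α₁ = 1 / (1 + [H⁺]/K1 + K2/[H⁺]) = 1 / (1 + 10^-1.48 + 10^-1.80)
   = 1 / (1 + 0.033113 + 0.015849) = 1/1.0490 = 0.9533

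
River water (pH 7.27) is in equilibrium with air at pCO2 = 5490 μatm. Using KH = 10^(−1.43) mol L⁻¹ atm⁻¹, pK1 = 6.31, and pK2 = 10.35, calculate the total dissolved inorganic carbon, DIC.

DIC = 2.07 mmol/L

[CO2*] = KH · pCO2 = 10^(−1.43) × 5490×10^-6 = 2.040×10^-4 mol/L
α₀ = 1/(1 + K1/[H⁺] + K1K2/[H⁺]²) = 1/(1 + 10^+0.96 + 10^-2.12) = 0.09874
DIC = [CO2*]/α₀ = 2.040×10^-4 / 0.09874 = 2.07 mmol/L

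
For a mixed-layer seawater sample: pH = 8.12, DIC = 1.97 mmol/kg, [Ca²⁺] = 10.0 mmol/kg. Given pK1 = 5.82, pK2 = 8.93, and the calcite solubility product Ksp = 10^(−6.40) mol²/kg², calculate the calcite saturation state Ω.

Ω = 6.61

α₂ = 1 / (1 + [H⁺]/K2 + [H⁺]²/(K1K2)) = 1 / (1 + 10^+0.81 + 10^-1.49)
   = 1 / (1 + 6.4565 + 0.032359) = 1/7.4889 = 0.1335
[CO3²⁻] = α₂ × DIC = 0.1335 × 1.97 = 0.2631 mmol/kg
Ksp = 10^(−6.40) = 3.981×10^-7
Ω = [Ca²⁺][CO3²⁻]/Ksp = (10.0×10^-3)(2.631×10^-4) / 3.981×10^-7 = 6.61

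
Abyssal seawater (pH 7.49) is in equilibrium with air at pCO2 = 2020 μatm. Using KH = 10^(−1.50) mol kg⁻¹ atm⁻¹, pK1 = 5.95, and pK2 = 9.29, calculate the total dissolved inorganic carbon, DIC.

[CO2*] = KH · pCO2 = 10^(−1.50) × 2020×10^-6 = 6.388×10^-5 mol/kg
α₀ = 1/(1 + K1/[H⁺] + K1K2/[H⁺]²) = 1/(1 + 10^+1.54 + 10^-0.26) = 0.02761
DIC = [CO2*]/α₀ = 6.388×10^-5 / 0.02761 = 2.31 mmol/kg

DIC = 2.31 mmol/kg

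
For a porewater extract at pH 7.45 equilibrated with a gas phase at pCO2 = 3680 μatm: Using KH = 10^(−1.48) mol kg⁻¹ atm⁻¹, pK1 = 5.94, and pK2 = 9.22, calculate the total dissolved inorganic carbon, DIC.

[CO2*] = KH · pCO2 = 10^(−1.48) × 3680×10^-6 = 1.219×10^-4 mol/kg
α₀ = 1/(1 + K1/[H⁺] + K1K2/[H⁺]²) = 1/(1 + 10^+1.51 + 10^-0.26) = 0.02949
DIC = [CO2*]/α₀ = 1.219×10^-4 / 0.02949 = 4.13 mmol/kg

DIC = 4.13 mmol/kg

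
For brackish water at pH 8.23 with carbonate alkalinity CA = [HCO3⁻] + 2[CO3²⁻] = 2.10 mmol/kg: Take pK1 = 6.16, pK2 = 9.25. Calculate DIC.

DIC = 1.95 mmol/kg

CA = [HCO3⁻] + 2[CO3²⁻] = (α₁ + 2α₂)·DIC
At pH 8.23: [H⁺]/K1 = 10^-2.07 = 0.0085114, K2/[H⁺] = 10^-1.02 = 0.095499
α₁ = 1/(1 + 0.0085114 + 0.095499) = 1/1.1040 = 0.9058; α₂ = α₁·K2/[H⁺] = 0.08650
α₁ + 2α₂ = 1.0788
DIC = CA / (α₁ + 2α₂) = 2.10 / 1.0788 = 1.95 mmol/kg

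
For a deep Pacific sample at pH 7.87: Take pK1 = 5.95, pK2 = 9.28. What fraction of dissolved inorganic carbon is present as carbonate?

α₂ = 1 / (1 + [H⁺]/K2 + [H⁺]²/(K1K2)) = 1 / (1 + 10^+1.41 + 10^-0.51)
   = 1 / (1 + 25.704 + 0.30903) = 1/27.013 = 0.03702

α₂ = 0.0370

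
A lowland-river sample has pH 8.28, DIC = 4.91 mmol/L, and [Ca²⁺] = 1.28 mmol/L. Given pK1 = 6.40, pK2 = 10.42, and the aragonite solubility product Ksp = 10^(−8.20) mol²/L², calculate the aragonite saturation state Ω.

Ω = 7.07

α₂ = 1 / (1 + [H⁺]/K2 + [H⁺]²/(K1K2)) = 1 / (1 + 10^+2.14 + 10^+0.26)
   = 1 / (1 + 138.04 + 1.8197) = 1/140.86 = 0.007099
[CO3²⁻] = α₂ × DIC = 0.007099 × 4.91 = 0.03486 mmol/L
Ksp = 10^(−8.20) = 6.310×10^-9
Ω = [Ca²⁺][CO3²⁻]/Ksp = (1.28×10^-3)(3.486×10^-5) / 6.310×10^-9 = 7.07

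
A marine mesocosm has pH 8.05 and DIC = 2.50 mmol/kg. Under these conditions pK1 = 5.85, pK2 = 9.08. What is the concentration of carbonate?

α₂ = 1 / (1 + [H⁺]/K2 + [H⁺]²/(K1K2)) = 1 / (1 + 10^+1.03 + 10^-1.17)
   = 1 / (1 + 10.715 + 0.067608) = 1/11.783 = 0.08487
[CO3²⁻] = α₂ × DIC = 0.08487 × 2.50 = 0.212 mmol/kg

[CO3²⁻] = 0.212 mmol/kg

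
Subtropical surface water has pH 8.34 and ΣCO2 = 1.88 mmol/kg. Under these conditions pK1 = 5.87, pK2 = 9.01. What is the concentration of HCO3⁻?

α₁ = 1 / (1 + [H⁺]/K1 + K2/[H⁺]) = 1 / (1 + 10^-2.47 + 10^-0.67)
   = 1 / (1 + 0.0033884 + 0.21380) = 1/1.2172 = 0.8216
[HCO3⁻] = α₁ × DIC = 0.8216 × 1.88 = 1.54 mmol/kg

[HCO3⁻] = 1.54 mmol/kg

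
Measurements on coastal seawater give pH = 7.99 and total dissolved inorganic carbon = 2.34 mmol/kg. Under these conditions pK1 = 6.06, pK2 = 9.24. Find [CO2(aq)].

α₀ = 1 / (1 + K1/[H⁺] + K1K2/[H⁺]²) = 1 / (1 + 10^+1.93 + 10^+0.68)
   = 1 / (1 + 85.114 + 4.7863) = 1/90.900 = 0.01100
[CO2*] = α₀ × DIC = 0.01100 × 2.34 = 0.0257 mmol/kg

[CO2*] = 0.0257 mmol/kg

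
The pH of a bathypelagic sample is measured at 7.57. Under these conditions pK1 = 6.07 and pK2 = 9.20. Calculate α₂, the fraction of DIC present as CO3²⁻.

α₂ = 0.0222

α₂ = 1 / (1 + [H⁺]/K2 + [H⁺]²/(K1K2)) = 1 / (1 + 10^+1.63 + 10^+0.13)
   = 1 / (1 + 42.658 + 1.3490) = 1/45.007 = 0.02222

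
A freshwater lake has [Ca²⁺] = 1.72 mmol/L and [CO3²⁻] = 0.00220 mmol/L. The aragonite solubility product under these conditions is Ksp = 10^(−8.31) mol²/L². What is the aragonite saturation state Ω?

Ksp = 10^(−8.31) = 4.898×10^-9
Ω = [Ca²⁺][CO3²⁻]/Ksp = (1.72×10^-3)(0.00220×10^-3) / 4.898×10^-9 = 0.773

Ω = 0.773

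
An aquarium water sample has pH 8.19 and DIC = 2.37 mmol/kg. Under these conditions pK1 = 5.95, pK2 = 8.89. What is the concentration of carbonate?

α₂ = 1 / (1 + [H⁺]/K2 + [H⁺]²/(K1K2)) = 1 / (1 + 10^+0.70 + 10^-1.54)
   = 1 / (1 + 5.0119 + 0.028840) = 1/6.0407 = 0.1655
[CO3²⁻] = α₂ × DIC = 0.1655 × 2.37 = 0.392 mmol/kg

[CO3²⁻] = 0.392 mmol/kg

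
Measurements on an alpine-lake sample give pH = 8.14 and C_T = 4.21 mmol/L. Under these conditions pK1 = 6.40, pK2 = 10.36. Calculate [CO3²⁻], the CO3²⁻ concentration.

α₂ = 1 / (1 + [H⁺]/K2 + [H⁺]²/(K1K2)) = 1 / (1 + 10^+2.22 + 10^+0.48)
   = 1 / (1 + 165.96 + 3.0200) = 1/169.98 = 0.005883
[CO3²⁻] = α₂ × DIC = 0.005883 × 4.21 = 0.0248 mmol/L

[CO3²⁻] = 0.0248 mmol/L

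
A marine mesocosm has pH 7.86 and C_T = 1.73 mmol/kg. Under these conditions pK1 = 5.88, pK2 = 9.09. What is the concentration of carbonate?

α₂ = 1 / (1 + [H⁺]/K2 + [H⁺]²/(K1K2)) = 1 / (1 + 10^+1.23 + 10^-0.75)
   = 1 / (1 + 16.982 + 0.17783) = 1/18.160 = 0.05507
[CO3²⁻] = α₂ × DIC = 0.05507 × 1.73 = 0.0953 mmol/kg

[CO3²⁻] = 0.0953 mmol/kg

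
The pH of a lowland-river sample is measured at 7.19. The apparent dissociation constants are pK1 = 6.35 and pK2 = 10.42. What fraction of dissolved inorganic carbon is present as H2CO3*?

α₀ = 0.126

α₀ = 1 / (1 + K1/[H⁺] + K1K2/[H⁺]²) = 1 / (1 + 10^+0.84 + 10^-2.39)
   = 1 / (1 + 6.9183 + 0.0040738) = 1/7.9224 = 0.1262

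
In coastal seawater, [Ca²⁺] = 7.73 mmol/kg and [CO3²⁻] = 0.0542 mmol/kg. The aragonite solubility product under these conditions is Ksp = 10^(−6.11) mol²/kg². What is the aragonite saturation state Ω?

Ksp = 10^(−6.11) = 7.762×10^-7
Ω = [Ca²⁺][CO3²⁻]/Ksp = (7.73×10^-3)(0.0542×10^-3) / 7.762×10^-7 = 0.540

Ω = 0.540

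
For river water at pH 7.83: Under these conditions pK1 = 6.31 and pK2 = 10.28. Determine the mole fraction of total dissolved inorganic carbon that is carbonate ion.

α₂ = 0.00343

α₂ = 1 / (1 + [H⁺]/K2 + [H⁺]²/(K1K2)) = 1 / (1 + 10^+2.45 + 10^+0.93)
   = 1 / (1 + 281.84 + 8.5114) = 1/291.35 = 0.003432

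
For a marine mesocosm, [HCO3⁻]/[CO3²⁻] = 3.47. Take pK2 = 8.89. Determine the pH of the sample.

From K2 = [H⁺][CO3²⁻]/[HCO3⁻]:  pH = pK2 − log₁₀([HCO3⁻]/[CO3²⁻])
log₁₀(3.47) = +0.540
pH = 8.89 − (+0.540) = 8.35

pH = 8.35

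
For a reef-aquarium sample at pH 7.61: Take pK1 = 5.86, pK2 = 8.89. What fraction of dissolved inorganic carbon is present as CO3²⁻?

α₂ = 0.0490

α₂ = 1 / (1 + [H⁺]/K2 + [H⁺]²/(K1K2)) = 1 / (1 + 10^+1.28 + 10^-0.47)
   = 1 / (1 + 19.055 + 0.33884) = 1/20.393 = 0.04904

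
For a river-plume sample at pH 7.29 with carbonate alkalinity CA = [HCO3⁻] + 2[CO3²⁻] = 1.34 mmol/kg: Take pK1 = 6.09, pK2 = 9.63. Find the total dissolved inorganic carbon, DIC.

CA = [HCO3⁻] + 2[CO3²⁻] = (α₁ + 2α₂)·DIC
At pH 7.29: [H⁺]/K1 = 10^-1.20 = 0.063096, K2/[H⁺] = 10^-2.34 = 0.0045709
α₁ = 1/(1 + 0.063096 + 0.0045709) = 1/1.0677 = 0.9366; α₂ = α₁·K2/[H⁺] = 0.004281
α₁ + 2α₂ = 0.9452
DIC = CA / (α₁ + 2α₂) = 1.34 / 0.9452 = 1.42 mmol/kg

DIC = 1.42 mmol/kg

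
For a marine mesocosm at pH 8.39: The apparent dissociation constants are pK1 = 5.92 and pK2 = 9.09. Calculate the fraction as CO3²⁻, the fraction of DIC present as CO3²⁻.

α₂ = 0.166

α₂ = 1 / (1 + [H⁺]/K2 + [H⁺]²/(K1K2)) = 1 / (1 + 10^+0.70 + 10^-1.77)
   = 1 / (1 + 5.0119 + 0.016982) = 1/6.0289 = 0.1659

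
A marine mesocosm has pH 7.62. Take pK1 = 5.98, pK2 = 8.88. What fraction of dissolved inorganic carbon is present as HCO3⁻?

α₁ = 0.928

α₁ = 1 / (1 + [H⁺]/K1 + K2/[H⁺]) = 1 / (1 + 10^-1.64 + 10^-1.26)
   = 1 / (1 + 0.022909 + 0.054954) = 1/1.0779 = 0.9278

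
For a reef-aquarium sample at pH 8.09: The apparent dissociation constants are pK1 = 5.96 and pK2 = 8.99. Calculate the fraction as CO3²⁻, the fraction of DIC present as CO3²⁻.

α₂ = 1 / (1 + [H⁺]/K2 + [H⁺]²/(K1K2)) = 1 / (1 + 10^+0.90 + 10^-1.23)
   = 1 / (1 + 7.9433 + 0.058884) = 1/9.0022 = 0.1111

α₂ = 0.111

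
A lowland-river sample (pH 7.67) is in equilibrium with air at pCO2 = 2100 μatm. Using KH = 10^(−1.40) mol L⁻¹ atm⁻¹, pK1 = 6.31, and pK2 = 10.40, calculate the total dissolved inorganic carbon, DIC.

DIC = 2.00 mmol/L

[CO2*] = KH · pCO2 = 10^(−1.40) × 2100×10^-6 = 8.360×10^-5 mol/L
α₀ = 1/(1 + K1/[H⁺] + K1K2/[H⁺]²) = 1/(1 + 10^+1.36 + 10^-1.37) = 0.04175
DIC = [CO2*]/α₀ = 8.360×10^-5 / 0.04175 = 2.00 mmol/L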